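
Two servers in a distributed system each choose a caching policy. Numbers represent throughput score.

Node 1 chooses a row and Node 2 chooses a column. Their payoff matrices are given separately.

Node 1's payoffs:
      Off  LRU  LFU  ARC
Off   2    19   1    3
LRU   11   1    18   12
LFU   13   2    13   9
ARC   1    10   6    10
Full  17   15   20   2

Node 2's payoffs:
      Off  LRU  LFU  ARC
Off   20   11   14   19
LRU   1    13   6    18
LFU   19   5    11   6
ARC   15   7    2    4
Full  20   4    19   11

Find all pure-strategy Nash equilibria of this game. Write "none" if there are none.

(Off, Off): Node 1 can switch to LRU (2 → 11). Not NE.
(Off, LRU): Node 2 can switch to Off (11 → 20). Not NE.
(Off, LFU): Node 1 can switch to LRU (1 → 18). Not NE.
(Off, ARC): Node 1 can switch to LRU (3 → 12). Not NE.
(LRU, Off): Node 1 can switch to LFU (11 → 13). Not NE.
(LRU, LRU): Node 1 can switch to Off (1 → 19). Not NE.
(LRU, LFU): Node 1 can switch to Full (18 → 20). Not NE.
(LRU, ARC): Node 1 gets 12, best alternative 10; Node 2 gets 18, best alternative 13. No profitable deviation — NE.
(LFU, Off): Node 1 can switch to Full (13 → 17). Not NE.
(LFU, LRU): Node 1 can switch to Off (2 → 19). Not NE.
(LFU, LFU): Node 1 can switch to LRU (13 → 18). Not NE.
(LFU, ARC): Node 1 can switch to LRU (9 → 12). Not NE.
(ARC, Off): Node 1 can switch to Off (1 → 2). Not NE.
(Full, Off): Node 1 gets 17, best alternative 13; Node 2 gets 20, best alternative 19. No profitable deviation — NE.
(The remaining 6 profiles each have a profitable deviation by the same check.)

(LRU, ARC) and (Full, Off)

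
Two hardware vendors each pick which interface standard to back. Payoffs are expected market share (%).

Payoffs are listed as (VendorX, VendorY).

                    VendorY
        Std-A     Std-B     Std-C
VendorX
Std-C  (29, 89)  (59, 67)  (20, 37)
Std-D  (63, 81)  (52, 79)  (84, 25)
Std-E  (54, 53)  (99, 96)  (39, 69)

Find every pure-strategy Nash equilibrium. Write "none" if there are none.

(Std-D, Std-A); (Std-E, Std-B)

VendorX against Std-A: payoffs 29, 63, 54 → best response Std-D.
VendorX against Std-B: payoffs 59, 52, 99 → best response Std-E.
VendorX against Std-C: payoffs 20, 84, 39 → best response Std-D.
VendorY against Std-C: payoffs 89, 67, 37 → best response Std-A.
VendorY against Std-D: payoffs 81, 79, 25 → best response Std-A.
VendorY against Std-E: payoffs 53, 96, 69 → best response Std-B.
Mutual best responses: (Std-D, Std-A); (Std-E, Std-B).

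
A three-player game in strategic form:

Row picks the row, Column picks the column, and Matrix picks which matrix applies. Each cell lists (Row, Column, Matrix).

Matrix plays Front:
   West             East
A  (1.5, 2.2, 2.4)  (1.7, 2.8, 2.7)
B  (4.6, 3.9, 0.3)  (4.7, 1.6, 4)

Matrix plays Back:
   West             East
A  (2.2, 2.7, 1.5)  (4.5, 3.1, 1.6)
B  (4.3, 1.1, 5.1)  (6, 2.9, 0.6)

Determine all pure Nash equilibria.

none

Check each profile: it is a Nash equilibrium iff no player can strictly gain by switching unilaterally.
(A, West, Front): Row can switch to B (1.5 → 4.6). Not NE.
(A, West, Back): Row can switch to B (2.2 → 4.3). Not NE.
(A, East, Front): Row can switch to B (1.7 → 4.7). Not NE.
(A, East, Back): Row can switch to B (4.5 → 6). Not NE.
(B, West, Front): Matrix can switch to Back (0.3 → 5.1). Not NE.
(B, West, Back): Column can switch to East (1.1 → 2.9). Not NE.
(B, East, Front): Column can switch to West (1.6 → 3.9). Not NE.
(B, East, Back): Matrix can switch to Front (0.6 → 4). Not NE.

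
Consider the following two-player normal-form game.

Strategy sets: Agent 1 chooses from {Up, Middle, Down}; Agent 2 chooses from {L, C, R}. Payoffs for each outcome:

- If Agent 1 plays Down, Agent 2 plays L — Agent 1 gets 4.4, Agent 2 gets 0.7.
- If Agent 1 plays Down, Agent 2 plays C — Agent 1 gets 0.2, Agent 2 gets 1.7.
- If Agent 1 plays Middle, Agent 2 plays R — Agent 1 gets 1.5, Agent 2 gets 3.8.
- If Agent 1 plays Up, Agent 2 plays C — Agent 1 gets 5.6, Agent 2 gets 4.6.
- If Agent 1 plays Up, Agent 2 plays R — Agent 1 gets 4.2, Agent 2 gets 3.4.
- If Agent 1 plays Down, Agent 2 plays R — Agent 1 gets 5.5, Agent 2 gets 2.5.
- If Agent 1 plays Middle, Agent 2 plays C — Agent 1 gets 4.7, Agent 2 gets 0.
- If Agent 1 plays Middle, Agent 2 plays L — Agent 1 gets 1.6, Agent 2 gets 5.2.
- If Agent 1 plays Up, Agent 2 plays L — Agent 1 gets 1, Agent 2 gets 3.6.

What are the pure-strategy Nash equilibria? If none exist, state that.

Check each profile: it is a Nash equilibrium iff no player can strictly gain by switching unilaterally.
(Up, L): Agent 1 can switch to Middle (1 → 1.6). Not NE.
(Up, C): Agent 1 gets 5.6, best alternative 4.7; Agent 2 gets 4.6, best alternative 3.6. No profitable deviation — NE.
(Up, R): Agent 1 can switch to Down (4.2 → 5.5). Not NE.
(Middle, L): Agent 1 can switch to Down (1.6 → 4.4). Not NE.
(Middle, C): Agent 1 can switch to Up (4.7 → 5.6). Not NE.
(Middle, R): Agent 1 can switch to Up (1.5 → 4.2). Not NE.
(Down, L): Agent 2 can switch to C (0.7 → 1.7). Not NE.
(Down, C): Agent 1 can switch to Up (0.2 → 5.6). Not NE.
(Down, R): Agent 1 gets 5.5, best alternative 4.2; Agent 2 gets 2.5, best alternative 1.7. No profitable deviation — NE.

(Up, C); (Down, R)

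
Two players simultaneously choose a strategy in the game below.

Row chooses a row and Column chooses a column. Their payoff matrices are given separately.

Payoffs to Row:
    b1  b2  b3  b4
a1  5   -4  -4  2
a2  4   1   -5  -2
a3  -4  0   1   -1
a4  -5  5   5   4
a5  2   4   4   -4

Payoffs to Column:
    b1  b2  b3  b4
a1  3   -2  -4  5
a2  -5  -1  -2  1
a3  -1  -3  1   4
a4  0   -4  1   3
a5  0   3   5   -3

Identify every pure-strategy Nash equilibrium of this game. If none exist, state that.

Row against b1: payoffs 5, 4, -4, -5, 2 → best response a1.
Row against b2: payoffs -4, 1, 0, 5, 4 → best response a4.
Row against b3: payoffs -4, -5, 1, 5, 4 → best response a4.
Row against b4: payoffs 2, -2, -1, 4, -4 → best response a4.
Column against a1: payoffs 3, -2, -4, 5 → best response b4.
Column against a2: payoffs -5, -1, -2, 1 → best response b4.
Column against a3: payoffs -1, -3, 1, 4 → best response b4.
Column against a4: payoffs 0, -4, 1, 3 → best response b4.
Column against a5: payoffs 0, 3, 5, -3 → best response b3.
Mutual best responses: (a4, b4).

(a4, b4)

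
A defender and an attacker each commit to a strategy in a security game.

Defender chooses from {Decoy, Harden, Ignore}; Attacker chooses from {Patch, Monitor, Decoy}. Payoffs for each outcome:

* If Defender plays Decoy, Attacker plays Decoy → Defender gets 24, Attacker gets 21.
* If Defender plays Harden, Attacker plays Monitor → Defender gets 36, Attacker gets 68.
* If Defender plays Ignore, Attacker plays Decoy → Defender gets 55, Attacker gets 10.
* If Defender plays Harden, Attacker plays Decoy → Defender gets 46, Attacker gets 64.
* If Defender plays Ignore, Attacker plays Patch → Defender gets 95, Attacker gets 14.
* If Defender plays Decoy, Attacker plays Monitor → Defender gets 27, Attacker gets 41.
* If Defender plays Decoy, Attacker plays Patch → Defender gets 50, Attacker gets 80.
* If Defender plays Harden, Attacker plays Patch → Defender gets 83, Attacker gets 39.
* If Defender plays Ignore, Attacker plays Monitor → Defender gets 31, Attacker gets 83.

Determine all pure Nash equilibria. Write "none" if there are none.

(Harden, Monitor)

Defender against Patch: payoffs 50, 83, 95 → best response Ignore.
Defender against Monitor: payoffs 27, 36, 31 → best response Harden.
Defender against Decoy: payoffs 24, 46, 55 → best response Ignore.
Attacker against Decoy: payoffs 80, 41, 21 → best response Patch.
Attacker against Harden: payoffs 39, 68, 64 → best response Monitor.
Attacker against Ignore: payoffs 14, 83, 10 → best response Monitor.
Mutual best responses: (Harden, Monitor).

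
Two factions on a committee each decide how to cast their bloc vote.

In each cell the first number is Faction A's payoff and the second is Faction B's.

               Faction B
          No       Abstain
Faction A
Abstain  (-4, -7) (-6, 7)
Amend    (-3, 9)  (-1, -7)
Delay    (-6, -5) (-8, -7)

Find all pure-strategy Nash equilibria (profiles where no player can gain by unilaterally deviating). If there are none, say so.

The unique pure-strategy Nash equilibrium is (Amend, No).

(Abstain, No): Faction A can switch to Amend (-4 → -3). Not NE.
(Abstain, Abstain): Faction A can switch to Amend (-6 → -1). Not NE.
(Amend, No): Faction A gets -3, best alternative -4; Faction B gets 9, best alternative -7. No profitable deviation — NE.
(Amend, Abstain): Faction B can switch to No (-7 → 9). Not NE.
(Delay, No): Faction A can switch to Abstain (-6 → -4). Not NE.
(Delay, Abstain): Faction A can switch to Abstain (-8 → -6). Not NE.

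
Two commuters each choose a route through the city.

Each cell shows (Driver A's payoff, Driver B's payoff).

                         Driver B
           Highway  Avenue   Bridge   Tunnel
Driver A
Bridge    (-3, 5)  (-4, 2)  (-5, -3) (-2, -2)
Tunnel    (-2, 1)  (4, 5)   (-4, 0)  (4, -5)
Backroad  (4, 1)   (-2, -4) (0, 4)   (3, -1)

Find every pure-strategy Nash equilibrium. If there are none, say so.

(Bridge, Highway): Driver A can switch to Tunnel (-3 → -2). Not NE.
(Bridge, Avenue): Driver A can switch to Tunnel (-4 → 4). Not NE.
(Bridge, Bridge): Driver A can switch to Tunnel (-5 → -4). Not NE.
(Bridge, Tunnel): Driver A can switch to Tunnel (-2 → 4). Not NE.
(Tunnel, Highway): Driver A can switch to Backroad (-2 → 4). Not NE.
(Tunnel, Avenue): Driver A gets 4, best alternative -2; Driver B gets 5, best alternative 1. No profitable deviation — NE.
(Tunnel, Bridge): Driver A can switch to Backroad (-4 → 0). Not NE.
(Tunnel, Tunnel): Driver B can switch to Highway (-5 → 1). Not NE.
(Backroad, Highway): Driver B can switch to Bridge (1 → 4). Not NE.
(Backroad, Bridge): Driver A gets 0, best alternative -4; Driver B gets 4, best alternative 1. No profitable deviation — NE.
(The remaining 2 profiles each have a profitable deviation by the same check.)

(Tunnel, Avenue) and (Backroad, Bridge)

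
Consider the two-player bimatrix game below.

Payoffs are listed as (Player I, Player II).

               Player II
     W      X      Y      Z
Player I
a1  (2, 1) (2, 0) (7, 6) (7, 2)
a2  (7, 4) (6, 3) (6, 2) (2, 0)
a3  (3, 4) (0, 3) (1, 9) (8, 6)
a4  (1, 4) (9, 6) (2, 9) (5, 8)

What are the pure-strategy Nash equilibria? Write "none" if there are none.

Player I against W: payoffs 2, 7, 3, 1 → best response a2.
Player I against X: payoffs 2, 6, 0, 9 → best response a4.
Player I against Y: payoffs 7, 6, 1, 2 → best response a1.
Player I against Z: payoffs 7, 2, 8, 5 → best response a3.
Player II against a1: payoffs 1, 0, 6, 2 → best response Y.
Player II against a2: payoffs 4, 3, 2, 0 → best response W.
Player II against a3: payoffs 4, 3, 9, 6 → best response Y.
Player II against a4: payoffs 4, 6, 9, 8 → best response Y.
Mutual best responses: (a1, Y); (a2, W).

(a1, Y); (a2, W)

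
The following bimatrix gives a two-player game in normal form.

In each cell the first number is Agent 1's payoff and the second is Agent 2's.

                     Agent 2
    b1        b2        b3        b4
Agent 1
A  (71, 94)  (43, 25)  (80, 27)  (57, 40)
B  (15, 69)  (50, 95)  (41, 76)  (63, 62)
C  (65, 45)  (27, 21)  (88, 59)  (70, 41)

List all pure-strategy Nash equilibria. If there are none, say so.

(A, b1) and (B, b2) and (C, b3)

Agent 1 against b1: payoffs 71, 15, 65 → best response A.
Agent 1 against b2: payoffs 43, 50, 27 → best response B.
Agent 1 against b3: payoffs 80, 41, 88 → best response C.
Agent 1 against b4: payoffs 57, 63, 70 → best response C.
Agent 2 against A: payoffs 94, 25, 27, 40 → best response b1.
Agent 2 against B: payoffs 69, 95, 76, 62 → best response b2.
Agent 2 against C: payoffs 45, 21, 59, 41 → best response b3.
Mutual best responses: (A, b1); (B, b2); (C, b3).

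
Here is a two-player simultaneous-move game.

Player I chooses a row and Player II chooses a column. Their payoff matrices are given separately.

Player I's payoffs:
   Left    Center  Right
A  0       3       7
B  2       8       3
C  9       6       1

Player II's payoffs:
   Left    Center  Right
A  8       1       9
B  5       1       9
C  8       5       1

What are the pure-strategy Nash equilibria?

Pure-strategy Nash equilibria: (A, Right), (C, Left)

Player I against Left: payoffs 0, 2, 9 → best response C.
Player I against Center: payoffs 3, 8, 6 → best response B.
Player I against Right: payoffs 7, 3, 1 → best response A.
Player II against A: payoffs 8, 1, 9 → best response Right.
Player II against B: payoffs 5, 1, 9 → best response Right.
Player II against C: payoffs 8, 5, 1 → best response Left.
Mutual best responses: (A, Right); (C, Left).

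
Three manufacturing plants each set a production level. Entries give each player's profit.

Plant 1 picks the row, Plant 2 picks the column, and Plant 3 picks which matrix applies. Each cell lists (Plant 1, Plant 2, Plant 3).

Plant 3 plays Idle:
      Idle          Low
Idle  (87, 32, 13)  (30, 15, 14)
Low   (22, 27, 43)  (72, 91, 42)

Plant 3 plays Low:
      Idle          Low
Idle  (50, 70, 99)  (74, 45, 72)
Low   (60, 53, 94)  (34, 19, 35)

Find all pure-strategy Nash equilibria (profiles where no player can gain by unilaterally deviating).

Pure-strategy Nash equilibria: (Low, Idle, Low) and (Low, Low, Idle)

(Idle, Idle, Idle): Plant 3 can switch to Low (13 → 99). Not NE.
(Idle, Idle, Low): Plant 1 can switch to Low (50 → 60). Not NE.
(Idle, Low, Idle): Plant 1 can switch to Low (30 → 72). Not NE.
(Idle, Low, Low): Plant 2 can switch to Idle (45 → 70). Not NE.
(Low, Idle, Idle): Plant 1 can switch to Idle (22 → 87). Not NE.
(Low, Idle, Low): Plant 1 gets 60, best alternative 50; Plant 2 gets 53, best alternative 19; Plant 3 gets 94, best alternative 43. No profitable deviation — NE.
(Low, Low, Idle): Plant 1 gets 72, best alternative 30; Plant 2 gets 91, best alternative 27; Plant 3 gets 42, best alternative 35. No profitable deviation — NE.
(Low, Low, Low): Plant 1 can switch to Idle (34 → 74). Not NE.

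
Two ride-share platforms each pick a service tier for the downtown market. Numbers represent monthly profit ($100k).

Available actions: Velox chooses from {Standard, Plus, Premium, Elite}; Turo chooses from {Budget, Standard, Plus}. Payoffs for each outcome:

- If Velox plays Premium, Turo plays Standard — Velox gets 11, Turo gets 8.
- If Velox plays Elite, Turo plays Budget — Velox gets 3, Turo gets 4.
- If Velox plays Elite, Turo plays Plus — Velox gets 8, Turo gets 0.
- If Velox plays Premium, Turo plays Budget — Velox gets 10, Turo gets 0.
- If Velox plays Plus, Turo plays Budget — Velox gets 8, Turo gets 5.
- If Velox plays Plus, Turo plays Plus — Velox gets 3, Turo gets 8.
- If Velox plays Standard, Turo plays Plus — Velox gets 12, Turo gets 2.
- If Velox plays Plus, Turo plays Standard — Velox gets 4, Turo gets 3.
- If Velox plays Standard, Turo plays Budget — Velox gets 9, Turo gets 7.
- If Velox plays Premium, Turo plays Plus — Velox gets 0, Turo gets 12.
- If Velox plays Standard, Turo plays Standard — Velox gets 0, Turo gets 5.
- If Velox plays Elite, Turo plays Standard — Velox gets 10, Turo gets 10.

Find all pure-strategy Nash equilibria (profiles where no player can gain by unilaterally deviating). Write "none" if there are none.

none

(Standard, Budget): Velox can switch to Premium (9 → 10). Not NE.
(Standard, Standard): Velox can switch to Plus (0 → 4). Not NE.
(Standard, Plus): Turo can switch to Budget (2 → 7). Not NE.
(Plus, Budget): Velox can switch to Standard (8 → 9). Not NE.
(Plus, Standard): Velox can switch to Premium (4 → 11). Not NE.
(Plus, Plus): Velox can switch to Standard (3 → 12). Not NE.
(Premium, Budget): Turo can switch to Standard (0 → 8). Not NE.
(Premium, Standard): Turo can switch to Plus (8 → 12). Not NE.
(The remaining 4 profiles each have a profitable deviation by the same check.)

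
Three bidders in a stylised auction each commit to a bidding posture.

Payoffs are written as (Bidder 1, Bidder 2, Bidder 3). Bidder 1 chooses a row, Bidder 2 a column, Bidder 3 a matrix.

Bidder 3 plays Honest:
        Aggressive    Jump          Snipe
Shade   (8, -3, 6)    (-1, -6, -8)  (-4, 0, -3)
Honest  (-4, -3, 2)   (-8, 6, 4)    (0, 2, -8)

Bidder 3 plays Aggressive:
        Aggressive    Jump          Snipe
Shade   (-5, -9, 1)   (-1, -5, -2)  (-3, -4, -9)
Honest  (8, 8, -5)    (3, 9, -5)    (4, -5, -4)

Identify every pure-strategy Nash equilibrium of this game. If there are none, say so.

There is no pure-strategy Nash equilibrium.

Check each profile: it is a Nash equilibrium iff no player can strictly gain by switching unilaterally.
(Shade, Aggressive, Honest): Bidder 2 can switch to Snipe (-3 → 0). Not NE.
(Shade, Aggressive, Aggressive): Bidder 1 can switch to Honest (-5 → 8). Not NE.
(Shade, Jump, Honest): Bidder 2 can switch to Aggressive (-6 → -3). Not NE.
(Shade, Jump, Aggressive): Bidder 1 can switch to Honest (-1 → 3). Not NE.
(Shade, Snipe, Honest): Bidder 1 can switch to Honest (-4 → 0). Not NE.
(Shade, Snipe, Aggressive): Bidder 1 can switch to Honest (-3 → 4). Not NE.
(Honest, Aggressive, Honest): Bidder 1 can switch to Shade (-4 → 8). Not NE.
(Honest, Aggressive, Aggressive): Bidder 2 can switch to Jump (8 → 9). Not NE.
(Honest, Jump, Honest): Bidder 1 can switch to Shade (-8 → -1). Not NE.
(Honest, Jump, Aggressive): Bidder 3 can switch to Honest (-5 → 4). Not NE.
(Honest, Snipe, Honest): Bidder 2 can switch to Jump (2 → 6). Not NE.
(Honest, Snipe, Aggressive): Bidder 2 can switch to Aggressive (-5 → 8). Not NE.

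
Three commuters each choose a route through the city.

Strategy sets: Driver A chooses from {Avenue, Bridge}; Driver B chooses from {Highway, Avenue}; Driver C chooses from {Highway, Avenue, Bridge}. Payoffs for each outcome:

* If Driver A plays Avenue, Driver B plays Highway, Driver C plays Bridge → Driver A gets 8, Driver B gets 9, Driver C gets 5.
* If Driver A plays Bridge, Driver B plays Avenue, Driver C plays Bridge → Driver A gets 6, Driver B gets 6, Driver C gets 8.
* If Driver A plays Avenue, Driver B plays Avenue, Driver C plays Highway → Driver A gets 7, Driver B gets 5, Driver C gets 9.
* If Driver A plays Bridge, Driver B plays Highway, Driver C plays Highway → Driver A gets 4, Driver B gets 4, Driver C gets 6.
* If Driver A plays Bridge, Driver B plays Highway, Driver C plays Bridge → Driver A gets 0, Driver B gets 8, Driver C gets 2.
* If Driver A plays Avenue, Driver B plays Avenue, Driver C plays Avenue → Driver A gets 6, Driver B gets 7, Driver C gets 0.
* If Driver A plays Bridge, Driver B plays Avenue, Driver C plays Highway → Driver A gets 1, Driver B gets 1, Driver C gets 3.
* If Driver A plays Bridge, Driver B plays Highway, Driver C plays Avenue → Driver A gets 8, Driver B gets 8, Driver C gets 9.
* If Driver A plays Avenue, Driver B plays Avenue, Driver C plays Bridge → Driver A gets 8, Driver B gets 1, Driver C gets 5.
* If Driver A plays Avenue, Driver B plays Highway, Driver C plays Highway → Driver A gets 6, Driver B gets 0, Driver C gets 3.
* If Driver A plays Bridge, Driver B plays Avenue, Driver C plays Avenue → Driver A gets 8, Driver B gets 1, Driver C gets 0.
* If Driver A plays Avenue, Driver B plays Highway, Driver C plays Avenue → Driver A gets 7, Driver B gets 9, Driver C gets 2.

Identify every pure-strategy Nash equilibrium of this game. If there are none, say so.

(Avenue, Highway, Highway): Driver B can switch to Avenue (0 → 5). Not NE.
(Avenue, Highway, Avenue): Driver A can switch to Bridge (7 → 8). Not NE.
(Avenue, Highway, Bridge): Driver A gets 8, best alternative 0; Driver B gets 9, best alternative 1; Driver C gets 5, best alternative 3. No profitable deviation — NE.
(Avenue, Avenue, Highway): Driver A gets 7, best alternative 1; Driver B gets 5, best alternative 0; Driver C gets 9, best alternative 5. No profitable deviation — NE.
(Avenue, Avenue, Avenue): Driver A can switch to Bridge (6 → 8). Not NE.
(Avenue, Avenue, Bridge): Driver B can switch to Highway (1 → 9). Not NE.
(Bridge, Highway, Highway): Driver A can switch to Avenue (4 → 6). Not NE.
(Bridge, Highway, Avenue): Driver A gets 8, best alternative 7; Driver B gets 8, best alternative 1; Driver C gets 9, best alternative 6. No profitable deviation — NE.
(Bridge, Highway, Bridge): Driver A can switch to Avenue (0 → 8). Not NE.
(Bridge, Avenue, Highway): Driver A can switch to Avenue (1 → 7). Not NE.
(Bridge, Avenue, Avenue): Driver B can switch to Highway (1 → 8). Not NE.
(Bridge, Avenue, Bridge): Driver A can switch to Avenue (6 → 8). Not NE.

The pure Nash equilibria are (Avenue, Highway, Bridge) and (Avenue, Avenue, Highway) and (Bridge, Highway, Avenue).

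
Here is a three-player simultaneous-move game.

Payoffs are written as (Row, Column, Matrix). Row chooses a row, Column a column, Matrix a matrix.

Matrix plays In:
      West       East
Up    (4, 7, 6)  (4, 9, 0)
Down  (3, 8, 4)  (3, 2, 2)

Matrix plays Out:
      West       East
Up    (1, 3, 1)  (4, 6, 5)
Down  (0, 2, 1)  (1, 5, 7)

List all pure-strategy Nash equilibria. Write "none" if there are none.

Pure NE: (Up, East, Out)

Mark each player's best response to every combination of opponents' strategies; a profile where every player is best-responding is a pure Nash equilibrium.
Row against (West, In): payoffs 4, 3 → best response Up.
Row against (West, Out): payoffs 1, 0 → best response Up.
Row against (East, In): payoffs 4, 3 → best response Up.
Row against (East, Out): payoffs 4, 1 → best response Up.
Column against (Up, In): payoffs 7, 9 → best response East.
Column against (Up, Out): payoffs 3, 6 → best response East.
Column against (Down, In): payoffs 8, 2 → best response West.
Column against (Down, Out): payoffs 2, 5 → best response East.
Matrix against (Up, West): payoffs 6, 1 → best response In.
Matrix against (Up, East): payoffs 0, 5 → best response Out.
Matrix against (Down, West): payoffs 4, 1 → best response In.
Matrix against (Down, East): payoffs 2, 7 → best response Out.
Mutual best responses: (Up, East, Out).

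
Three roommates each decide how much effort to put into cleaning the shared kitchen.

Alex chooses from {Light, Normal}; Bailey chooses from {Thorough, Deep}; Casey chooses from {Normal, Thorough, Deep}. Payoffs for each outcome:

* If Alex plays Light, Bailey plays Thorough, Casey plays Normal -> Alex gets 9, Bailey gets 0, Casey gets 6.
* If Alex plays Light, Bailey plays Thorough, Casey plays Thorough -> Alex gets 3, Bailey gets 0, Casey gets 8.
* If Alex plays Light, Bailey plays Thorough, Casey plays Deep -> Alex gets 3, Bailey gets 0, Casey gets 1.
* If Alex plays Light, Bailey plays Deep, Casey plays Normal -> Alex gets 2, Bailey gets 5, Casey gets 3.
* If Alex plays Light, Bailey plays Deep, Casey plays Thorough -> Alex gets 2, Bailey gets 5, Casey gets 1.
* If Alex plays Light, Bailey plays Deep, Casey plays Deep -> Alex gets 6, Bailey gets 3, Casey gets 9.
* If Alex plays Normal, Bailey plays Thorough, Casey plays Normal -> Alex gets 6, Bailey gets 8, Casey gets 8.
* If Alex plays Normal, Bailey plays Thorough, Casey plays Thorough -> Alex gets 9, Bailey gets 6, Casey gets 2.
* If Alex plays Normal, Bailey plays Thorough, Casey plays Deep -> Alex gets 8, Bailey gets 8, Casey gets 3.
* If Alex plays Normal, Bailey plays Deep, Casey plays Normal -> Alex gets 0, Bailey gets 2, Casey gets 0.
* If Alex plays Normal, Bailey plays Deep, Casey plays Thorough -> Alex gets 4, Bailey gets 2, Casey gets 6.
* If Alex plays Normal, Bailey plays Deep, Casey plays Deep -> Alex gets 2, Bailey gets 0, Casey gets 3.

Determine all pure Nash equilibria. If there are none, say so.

Alex against (Thorough, Normal): payoffs 9, 6 → best response Light.
Alex against (Thorough, Thorough): payoffs 3, 9 → best response Normal.
Alex against (Thorough, Deep): payoffs 3, 8 → best response Normal.
Alex against (Deep, Normal): payoffs 2, 0 → best response Light.
Alex against (Deep, Thorough): payoffs 2, 4 → best response Normal.
Alex against (Deep, Deep): payoffs 6, 2 → best response Light.
Bailey against (Light, Normal): payoffs 0, 5 → best response Deep.
Bailey against (Light, Thorough): payoffs 0, 5 → best response Deep.
Bailey against (Light, Deep): payoffs 0, 3 → best response Deep.
Bailey against (Normal, Normal): payoffs 8, 2 → best response Thorough.
Bailey against (Normal, Thorough): payoffs 6, 2 → best response Thorough.
Bailey against (Normal, Deep): payoffs 8, 0 → best response Thorough.
Casey against (Light, Thorough): payoffs 6, 8, 1 → best response Thorough.
Casey against (Light, Deep): payoffs 3, 1, 9 → best response Deep.
Casey against (Normal, Thorough): payoffs 8, 2, 3 → best response Normal.
Casey against (Normal, Deep): payoffs 0, 6, 3 → best response Thorough.
Mutual best responses: (Light, Deep, Deep).

Pure NE: (Light, Deep, Deep)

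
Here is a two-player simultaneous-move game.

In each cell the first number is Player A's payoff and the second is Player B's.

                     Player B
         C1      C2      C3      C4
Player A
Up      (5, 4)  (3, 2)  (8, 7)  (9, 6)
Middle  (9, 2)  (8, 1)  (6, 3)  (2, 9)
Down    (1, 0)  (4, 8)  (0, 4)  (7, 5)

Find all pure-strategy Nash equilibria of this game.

Player A against C1: payoffs 5, 9, 1 → best response Middle.
Player A against C2: payoffs 3, 8, 4 → best response Middle.
Player A against C3: payoffs 8, 6, 0 → best response Up.
Player A against C4: payoffs 9, 2, 7 → best response Up.
Player B against Up: payoffs 4, 2, 7, 6 → best response C3.
Player B against Middle: payoffs 2, 1, 3, 9 → best response C4.
Player B against Down: payoffs 0, 8, 4, 5 → best response C2.
Mutual best responses: (Up, C3).

(Up, C3)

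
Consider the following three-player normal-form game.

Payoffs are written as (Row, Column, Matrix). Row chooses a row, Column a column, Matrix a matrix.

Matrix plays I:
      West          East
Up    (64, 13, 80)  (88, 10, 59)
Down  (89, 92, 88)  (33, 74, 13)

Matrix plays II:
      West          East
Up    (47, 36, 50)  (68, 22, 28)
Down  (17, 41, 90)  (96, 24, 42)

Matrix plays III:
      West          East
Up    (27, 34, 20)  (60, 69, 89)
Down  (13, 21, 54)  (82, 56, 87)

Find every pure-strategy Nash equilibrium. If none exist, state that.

Row against (West, I): payoffs 64, 89 → best response Down.
Row against (West, II): payoffs 47, 17 → best response Up.
Row against (West, III): payoffs 27, 13 → best response Up.
Row against (East, I): payoffs 88, 33 → best response Up.
Row against (East, II): payoffs 68, 96 → best response Down.
Row against (East, III): payoffs 60, 82 → best response Down.
Column against (Up, I): payoffs 13, 10 → best response West.
Column against (Up, II): payoffs 36, 22 → best response West.
Column against (Up, III): payoffs 34, 69 → best response East.
Column against (Down, I): payoffs 92, 74 → best response West.
Column against (Down, II): payoffs 41, 24 → best response West.
Column against (Down, III): payoffs 21, 56 → best response East.
Matrix against (Up, West): payoffs 80, 50, 20 → best response I.
Matrix against (Up, East): payoffs 59, 28, 89 → best response III.
Matrix against (Down, West): payoffs 88, 90, 54 → best response II.
Matrix against (Down, East): payoffs 13, 42, 87 → best response III.
Mutual best responses: (Down, East, III).

Pure NE: (Down, East, III)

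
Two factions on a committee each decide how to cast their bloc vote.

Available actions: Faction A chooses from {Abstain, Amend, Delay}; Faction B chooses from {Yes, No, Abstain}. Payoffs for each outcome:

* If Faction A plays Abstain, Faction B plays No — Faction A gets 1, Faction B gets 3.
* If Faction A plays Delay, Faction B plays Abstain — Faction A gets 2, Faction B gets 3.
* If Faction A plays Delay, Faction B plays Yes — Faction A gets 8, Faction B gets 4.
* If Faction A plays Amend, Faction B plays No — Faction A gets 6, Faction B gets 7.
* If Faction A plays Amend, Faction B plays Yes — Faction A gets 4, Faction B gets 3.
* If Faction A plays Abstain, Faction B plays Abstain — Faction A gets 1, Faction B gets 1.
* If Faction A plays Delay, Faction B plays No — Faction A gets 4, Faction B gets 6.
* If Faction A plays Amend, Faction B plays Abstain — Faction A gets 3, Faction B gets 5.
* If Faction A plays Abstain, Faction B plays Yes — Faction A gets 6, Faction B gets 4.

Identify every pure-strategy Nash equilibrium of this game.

The unique pure-strategy Nash equilibrium is (Amend, No).

(Abstain, Yes): Faction A can switch to Delay (6 → 8). Not NE.
(Abstain, No): Faction A can switch to Amend (1 → 6). Not NE.
(Abstain, Abstain): Faction A can switch to Amend (1 → 3). Not NE.
(Amend, Yes): Faction A can switch to Abstain (4 → 6). Not NE.
(Amend, No): Faction A gets 6, best alternative 4; Faction B gets 7, best alternative 5. No profitable deviation — NE.
(Amend, Abstain): Faction B can switch to No (5 → 7). Not NE.
(Delay, Yes): Faction B can switch to No (4 → 6). Not NE.
(The remaining 2 profiles each have a profitable deviation by the same check.)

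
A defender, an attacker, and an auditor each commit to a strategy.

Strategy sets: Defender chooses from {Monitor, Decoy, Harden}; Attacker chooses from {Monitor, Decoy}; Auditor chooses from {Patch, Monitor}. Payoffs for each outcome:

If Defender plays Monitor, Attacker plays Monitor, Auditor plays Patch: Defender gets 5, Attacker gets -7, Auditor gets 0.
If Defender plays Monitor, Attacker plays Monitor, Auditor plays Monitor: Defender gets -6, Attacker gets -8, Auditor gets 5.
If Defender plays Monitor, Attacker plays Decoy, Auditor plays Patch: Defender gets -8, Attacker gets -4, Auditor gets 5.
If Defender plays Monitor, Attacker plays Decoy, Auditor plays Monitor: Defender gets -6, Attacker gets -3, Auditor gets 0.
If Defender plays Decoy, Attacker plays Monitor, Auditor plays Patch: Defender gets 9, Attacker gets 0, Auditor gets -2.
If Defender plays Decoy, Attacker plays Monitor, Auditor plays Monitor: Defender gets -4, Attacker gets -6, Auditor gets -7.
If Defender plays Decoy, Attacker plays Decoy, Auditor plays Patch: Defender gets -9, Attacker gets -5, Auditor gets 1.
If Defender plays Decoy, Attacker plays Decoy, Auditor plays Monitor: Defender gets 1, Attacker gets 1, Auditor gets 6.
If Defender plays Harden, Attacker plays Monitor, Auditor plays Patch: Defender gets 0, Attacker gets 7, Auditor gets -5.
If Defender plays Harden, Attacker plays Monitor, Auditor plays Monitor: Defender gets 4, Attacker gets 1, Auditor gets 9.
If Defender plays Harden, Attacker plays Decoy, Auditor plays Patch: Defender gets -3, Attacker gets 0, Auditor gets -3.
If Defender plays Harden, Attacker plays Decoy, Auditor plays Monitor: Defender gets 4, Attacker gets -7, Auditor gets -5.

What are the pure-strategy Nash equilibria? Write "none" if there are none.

The pure Nash equilibria are (Decoy, Monitor, Patch), (Harden, Monitor, Monitor).

(Monitor, Monitor, Patch): Defender can switch to Decoy (5 → 9). Not NE.
(Monitor, Monitor, Monitor): Defender can switch to Decoy (-6 → -4). Not NE.
(Monitor, Decoy, Patch): Defender can switch to Harden (-8 → -3). Not NE.
(Monitor, Decoy, Monitor): Defender can switch to Decoy (-6 → 1). Not NE.
(Decoy, Monitor, Patch): Defender gets 9, best alternative 5; Attacker gets 0, best alternative -5; Auditor gets -2, best alternative -7. No profitable deviation — NE.
(Decoy, Monitor, Monitor): Defender can switch to Harden (-4 → 4). Not NE.
(Decoy, Decoy, Patch): Defender can switch to Monitor (-9 → -8). Not NE.
(Decoy, Decoy, Monitor): Defender can switch to Harden (1 → 4). Not NE.
(Harden, Monitor, Patch): Defender can switch to Monitor (0 → 5). Not NE.
(Harden, Monitor, Monitor): Defender gets 4, best alternative -4; Attacker gets 1, best alternative -7; Auditor gets 9, best alternative -5. No profitable deviation — NE.
(Harden, Decoy, Patch): Attacker can switch to Monitor (0 → 7). Not NE.
(Harden, Decoy, Monitor): Attacker can switch to Monitor (-7 → 1). Not NE.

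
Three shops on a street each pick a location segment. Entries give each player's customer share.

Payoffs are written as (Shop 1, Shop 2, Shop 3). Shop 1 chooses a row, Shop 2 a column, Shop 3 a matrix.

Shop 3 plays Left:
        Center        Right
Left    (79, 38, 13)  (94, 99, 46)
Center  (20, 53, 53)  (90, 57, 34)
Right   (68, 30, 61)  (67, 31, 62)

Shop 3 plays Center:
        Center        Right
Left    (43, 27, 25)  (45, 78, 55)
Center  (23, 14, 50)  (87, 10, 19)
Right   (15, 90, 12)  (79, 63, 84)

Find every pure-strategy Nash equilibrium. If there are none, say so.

There is no pure-strategy Nash equilibrium.

Shop 1 against (Center, Left): payoffs 79, 20, 68 → best response Left.
Shop 1 against (Center, Center): payoffs 43, 23, 15 → best response Left.
Shop 1 against (Right, Left): payoffs 94, 90, 67 → best response Left.
Shop 1 against (Right, Center): payoffs 45, 87, 79 → best response Center.
Shop 2 against (Left, Left): payoffs 38, 99 → best response Right.
Shop 2 against (Left, Center): payoffs 27, 78 → best response Right.
Shop 2 against (Center, Left): payoffs 53, 57 → best response Right.
Shop 2 against (Center, Center): payoffs 14, 10 → best response Center.
Shop 2 against (Right, Left): payoffs 30, 31 → best response Right.
Shop 2 against (Right, Center): payoffs 90, 63 → best response Center.
Shop 3 against (Left, Center): payoffs 13, 25 → best response Center.
Shop 3 against (Left, Right): payoffs 46, 55 → best response Center.
Shop 3 against (Center, Center): payoffs 53, 50 → best response Left.
Shop 3 against (Center, Right): payoffs 34, 19 → best response Left.
Shop 3 against (Right, Center): payoffs 61, 12 → best response Left.
Shop 3 against (Right, Right): payoffs 62, 84 → best response Center.
No profile is a mutual best response for all players.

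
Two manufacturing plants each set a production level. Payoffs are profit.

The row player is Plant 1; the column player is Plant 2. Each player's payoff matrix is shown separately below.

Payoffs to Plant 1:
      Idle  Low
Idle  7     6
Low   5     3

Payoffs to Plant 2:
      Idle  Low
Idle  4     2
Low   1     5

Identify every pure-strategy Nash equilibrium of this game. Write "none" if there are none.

(Idle, Idle)

(Idle, Idle): Plant 1 gets 7, best alternative 5; Plant 2 gets 4, best alternative 2. No profitable deviation — NE.
(Idle, Low): Plant 2 can switch to Idle (2 → 4). Not NE.
(Low, Idle): Plant 1 can switch to Idle (5 → 7). Not NE.
(Low, Low): Plant 1 can switch to Idle (3 → 6). Not NE.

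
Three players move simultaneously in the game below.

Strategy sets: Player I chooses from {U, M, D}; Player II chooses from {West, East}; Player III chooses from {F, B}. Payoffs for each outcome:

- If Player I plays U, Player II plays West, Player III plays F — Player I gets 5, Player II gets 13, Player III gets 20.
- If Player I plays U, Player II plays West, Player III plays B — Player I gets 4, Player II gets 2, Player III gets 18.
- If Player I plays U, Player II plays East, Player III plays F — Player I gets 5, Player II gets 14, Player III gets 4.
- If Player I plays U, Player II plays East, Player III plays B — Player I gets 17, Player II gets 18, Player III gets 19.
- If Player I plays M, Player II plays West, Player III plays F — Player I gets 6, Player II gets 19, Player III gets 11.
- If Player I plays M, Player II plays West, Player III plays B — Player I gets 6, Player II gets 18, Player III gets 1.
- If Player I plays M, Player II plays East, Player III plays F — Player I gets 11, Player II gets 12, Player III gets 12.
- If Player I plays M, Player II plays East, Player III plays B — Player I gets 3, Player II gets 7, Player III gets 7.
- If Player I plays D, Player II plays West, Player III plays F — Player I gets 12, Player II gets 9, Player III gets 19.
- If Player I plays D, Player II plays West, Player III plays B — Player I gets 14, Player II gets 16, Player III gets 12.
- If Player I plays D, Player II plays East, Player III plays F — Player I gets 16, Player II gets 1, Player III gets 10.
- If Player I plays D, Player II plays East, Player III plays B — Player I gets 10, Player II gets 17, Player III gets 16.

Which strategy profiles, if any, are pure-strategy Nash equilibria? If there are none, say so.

Player I against (West, F): payoffs 5, 6, 12 → best response D.
Player I against (West, B): payoffs 4, 6, 14 → best response D.
Player I against (East, F): payoffs 5, 11, 16 → best response D.
Player I against (East, B): payoffs 17, 3, 10 → best response U.
Player II against (U, F): payoffs 13, 14 → best response East.
Player II against (U, B): payoffs 2, 18 → best response East.
Player II against (M, F): payoffs 19, 12 → best response West.
Player II against (M, B): payoffs 18, 7 → best response West.
Player II against (D, F): payoffs 9, 1 → best response West.
Player II against (D, B): payoffs 16, 17 → best response East.
Player III against (U, West): payoffs 20, 18 → best response F.
Player III against (U, East): payoffs 4, 19 → best response B.
Player III against (M, West): payoffs 11, 1 → best response F.
Player III against (M, East): payoffs 12, 7 → best response F.
Player III against (D, West): payoffs 19, 12 → best response F.
Player III against (D, East): payoffs 10, 16 → best response B.
Mutual best responses: (U, East, B); (D, West, F).

The pure Nash equilibria are (U, East, B) and (D, West, F).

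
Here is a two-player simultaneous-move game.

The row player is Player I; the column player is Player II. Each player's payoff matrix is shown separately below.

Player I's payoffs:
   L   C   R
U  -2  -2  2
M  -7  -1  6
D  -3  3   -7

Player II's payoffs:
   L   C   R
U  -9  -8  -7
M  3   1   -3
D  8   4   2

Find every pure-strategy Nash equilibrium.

(U, L): Player II can switch to C (-9 → -8). Not NE.
(U, C): Player I can switch to M (-2 → -1). Not NE.
(U, R): Player I can switch to M (2 → 6). Not NE.
(M, L): Player I can switch to U (-7 → -2). Not NE.
(M, C): Player I can switch to D (-1 → 3). Not NE.
(M, R): Player II can switch to L (-3 → 3). Not NE.
(The remaining 3 profiles each have a profitable deviation by the same check.)

none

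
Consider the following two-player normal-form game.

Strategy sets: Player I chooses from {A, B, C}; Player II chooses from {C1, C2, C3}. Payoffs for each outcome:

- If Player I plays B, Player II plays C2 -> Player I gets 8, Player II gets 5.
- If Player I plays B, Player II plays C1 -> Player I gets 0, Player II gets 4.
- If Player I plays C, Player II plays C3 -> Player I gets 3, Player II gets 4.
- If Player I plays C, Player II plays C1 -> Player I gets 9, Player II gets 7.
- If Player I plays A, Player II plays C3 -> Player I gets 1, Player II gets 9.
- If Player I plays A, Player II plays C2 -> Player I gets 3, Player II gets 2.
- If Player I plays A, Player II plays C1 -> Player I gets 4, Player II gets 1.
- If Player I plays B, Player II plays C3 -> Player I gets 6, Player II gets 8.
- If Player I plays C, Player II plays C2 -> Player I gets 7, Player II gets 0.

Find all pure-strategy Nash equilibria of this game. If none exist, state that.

Player I against C1: payoffs 4, 0, 9 → best response C.
Player I against C2: payoffs 3, 8, 7 → best response B.
Player I against C3: payoffs 1, 6, 3 → best response B.
Player II against A: payoffs 1, 2, 9 → best response C3.
Player II against B: payoffs 4, 5, 8 → best response C3.
Player II against C: payoffs 7, 0, 4 → best response C1.
Mutual best responses: (B, C3); (C, C1).

The pure Nash equilibria are (B, C3); (C, C1).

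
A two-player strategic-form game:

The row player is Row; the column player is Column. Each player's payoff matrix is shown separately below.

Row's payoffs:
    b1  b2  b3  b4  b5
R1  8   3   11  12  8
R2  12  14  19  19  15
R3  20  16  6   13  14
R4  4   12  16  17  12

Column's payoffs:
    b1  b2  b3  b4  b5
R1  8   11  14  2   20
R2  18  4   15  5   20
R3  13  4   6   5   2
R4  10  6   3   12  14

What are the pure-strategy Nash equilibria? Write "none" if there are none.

Row against b1: payoffs 8, 12, 20, 4 → best response R3.
Row against b2: payoffs 3, 14, 16, 12 → best response R3.
Row against b3: payoffs 11, 19, 6, 16 → best response R2.
Row against b4: payoffs 12, 19, 13, 17 → best response R2.
Row against b5: payoffs 8, 15, 14, 12 → best response R2.
Column against R1: payoffs 8, 11, 14, 2, 20 → best response b5.
Column against R2: payoffs 18, 4, 15, 5, 20 → best response b5.
Column against R3: payoffs 13, 4, 6, 5, 2 → best response b1.
Column against R4: payoffs 10, 6, 3, 12, 14 → best response b5.
Mutual best responses: (R2, b5); (R3, b1).

Pure-strategy Nash equilibria: (R2, b5), (R3, b1)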